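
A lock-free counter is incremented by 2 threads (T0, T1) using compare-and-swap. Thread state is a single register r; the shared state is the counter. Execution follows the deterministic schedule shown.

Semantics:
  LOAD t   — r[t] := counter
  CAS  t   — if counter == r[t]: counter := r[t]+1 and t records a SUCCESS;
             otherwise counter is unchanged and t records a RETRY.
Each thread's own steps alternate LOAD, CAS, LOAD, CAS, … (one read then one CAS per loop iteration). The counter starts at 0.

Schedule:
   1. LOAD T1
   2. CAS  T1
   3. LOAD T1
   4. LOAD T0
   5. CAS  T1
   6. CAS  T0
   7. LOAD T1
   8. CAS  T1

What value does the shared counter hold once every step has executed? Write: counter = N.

counter = 3

T1 LOAD — after: cnt=0, r=0 — load
T1 CAS — after: cnt=1, r=0 — ok
T1 LOAD — after: cnt=1, r=1 — load
T0 LOAD — after: cnt=1, r=1 — load
T1 CAS — after: cnt=2, r=1 — ok
T0 CAS — after: cnt=2, r=1 — retry
T1 LOAD — after: cnt=2, r=2 — load
T1 CAS — after: cnt=3, r=2 — ok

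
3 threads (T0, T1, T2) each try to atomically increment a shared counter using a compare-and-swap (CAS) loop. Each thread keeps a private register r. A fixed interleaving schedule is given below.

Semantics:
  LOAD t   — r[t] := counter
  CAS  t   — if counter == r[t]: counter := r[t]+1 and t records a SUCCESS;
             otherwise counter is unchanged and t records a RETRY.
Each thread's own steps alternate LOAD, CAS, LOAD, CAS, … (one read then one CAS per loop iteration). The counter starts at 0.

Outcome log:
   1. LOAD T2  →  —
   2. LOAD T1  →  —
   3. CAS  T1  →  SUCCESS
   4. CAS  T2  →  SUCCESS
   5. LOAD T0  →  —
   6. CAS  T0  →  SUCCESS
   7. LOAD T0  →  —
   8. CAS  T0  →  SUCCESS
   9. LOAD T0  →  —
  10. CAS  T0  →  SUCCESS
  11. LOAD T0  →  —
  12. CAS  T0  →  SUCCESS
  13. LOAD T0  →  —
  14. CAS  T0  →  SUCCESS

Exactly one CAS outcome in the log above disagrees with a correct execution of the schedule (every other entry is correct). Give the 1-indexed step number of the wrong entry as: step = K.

Correct run:
T2 LOAD — after: cnt=0, r=0 — load
T1 LOAD — after: cnt=0, r=0 — load
T1 CAS — after: cnt=1, r=0 — ok
T2 CAS — after: cnt=1, r=0 — retry
T0 LOAD — after: cnt=1, r=1 — load
T0 CAS — after: cnt=2, r=1 — ok
T0 LOAD — after: cnt=2, r=2 — load
T0 CAS — after: cnt=3, r=2 — ok
T0 LOAD — after: cnt=3, r=3 — load
T0 CAS — after: cnt=4, r=3 — ok
T0 LOAD — after: cnt=4, r=4 — load
T0 CAS — after: cnt=5, r=4 — ok
T0 LOAD — after: cnt=5, r=5 — load
T0 CAS — after: cnt=6, r=5 — ok
Mismatch at 4.

step = 4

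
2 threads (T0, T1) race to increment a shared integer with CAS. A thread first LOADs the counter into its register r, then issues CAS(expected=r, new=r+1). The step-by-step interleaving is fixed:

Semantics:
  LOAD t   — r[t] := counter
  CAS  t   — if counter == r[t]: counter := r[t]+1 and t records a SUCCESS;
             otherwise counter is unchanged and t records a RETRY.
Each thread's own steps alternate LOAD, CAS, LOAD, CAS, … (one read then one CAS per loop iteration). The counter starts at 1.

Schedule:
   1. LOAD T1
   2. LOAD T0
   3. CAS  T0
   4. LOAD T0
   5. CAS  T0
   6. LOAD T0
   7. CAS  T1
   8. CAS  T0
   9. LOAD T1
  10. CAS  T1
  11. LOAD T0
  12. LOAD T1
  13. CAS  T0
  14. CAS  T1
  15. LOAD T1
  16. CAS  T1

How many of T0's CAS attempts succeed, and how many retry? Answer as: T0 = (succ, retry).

T0 = (4, 0)

T1 LOAD — after: cnt=1, r=1 — load
T0 LOAD — after: cnt=1, r=1 — load
T0 CAS — after: cnt=2, r=1 — ok
T0 LOAD — after: cnt=2, r=2 — load
T0 CAS — after: cnt=3, r=2 — ok
T0 LOAD — after: cnt=3, r=3 — load
T1 CAS — after: cnt=3, r=1 — retry
T0 CAS — after: cnt=4, r=3 — ok
T1 LOAD — after: cnt=4, r=4 — load
T1 CAS — after: cnt=5, r=4 — ok
T0 LOAD — after: cnt=5, r=5 — load
T1 LOAD — after: cnt=5, r=5 — load
T0 CAS — after: cnt=6, r=5 — ok
T1 CAS — after: cnt=6, r=5 — retry
T1 LOAD — after: cnt=6, r=6 — load
T1 CAS — after: cnt=7, r=6 — ok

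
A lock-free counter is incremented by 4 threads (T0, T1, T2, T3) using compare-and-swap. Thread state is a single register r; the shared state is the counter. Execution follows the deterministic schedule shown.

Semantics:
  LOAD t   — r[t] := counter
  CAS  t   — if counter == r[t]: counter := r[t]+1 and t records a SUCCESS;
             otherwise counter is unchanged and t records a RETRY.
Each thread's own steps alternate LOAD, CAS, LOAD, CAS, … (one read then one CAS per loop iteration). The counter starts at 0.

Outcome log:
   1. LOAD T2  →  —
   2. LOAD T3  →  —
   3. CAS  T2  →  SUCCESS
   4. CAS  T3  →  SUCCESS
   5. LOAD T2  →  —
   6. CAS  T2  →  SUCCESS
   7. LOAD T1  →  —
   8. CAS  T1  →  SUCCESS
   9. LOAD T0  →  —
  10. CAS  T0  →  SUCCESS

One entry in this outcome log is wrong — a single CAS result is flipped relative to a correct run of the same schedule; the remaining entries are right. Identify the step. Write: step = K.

Re-executing:
[1] T2.load  rd  (counter 0, T2.r 0)
[2] T3.load  rd  (counter 0, T3.r 0)
[3] T2.cas  hit  (counter 1, T2.r 0)
[4] T3.cas  miss  (counter 1, T3.r 0)
[5] T2.load  rd  (counter 1, T2.r 1)
[6] T2.cas  hit  (counter 2, T2.r 1)
[7] T1.load  rd  (counter 2, T1.r 2)
[8] T1.cas  hit  (counter 3, T1.r 2)
[9] T0.load  rd  (counter 3, T0.r 3)
[10] T0.cas  hit  (counter 4, T0.r 3)
Flip is step 4.

step = 4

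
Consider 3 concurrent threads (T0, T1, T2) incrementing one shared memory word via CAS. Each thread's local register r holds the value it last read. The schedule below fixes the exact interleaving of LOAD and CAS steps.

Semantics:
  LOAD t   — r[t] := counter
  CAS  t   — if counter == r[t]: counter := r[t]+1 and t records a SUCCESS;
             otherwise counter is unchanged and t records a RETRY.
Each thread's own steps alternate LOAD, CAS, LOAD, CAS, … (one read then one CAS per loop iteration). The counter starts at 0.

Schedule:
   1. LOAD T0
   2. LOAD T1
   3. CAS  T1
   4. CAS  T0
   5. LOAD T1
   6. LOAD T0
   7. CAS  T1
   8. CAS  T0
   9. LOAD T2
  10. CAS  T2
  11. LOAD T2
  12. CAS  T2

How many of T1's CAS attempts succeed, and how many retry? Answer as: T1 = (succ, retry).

1. LOAD T0 → mem=0 r[T0]=0 [LOAD]
2. LOAD T1 → mem=0 r[T1]=0 [LOAD]
3. CAS T1 → mem=1 r[T1]=0 [OK]
4. CAS T0 → mem=1 r[T0]=0 [RETRY]
5. LOAD T1 → mem=1 r[T1]=1 [LOAD]
6. LOAD T0 → mem=1 r[T0]=1 [LOAD]
7. CAS T1 → mem=2 r[T1]=1 [OK]
8. CAS T0 → mem=2 r[T0]=1 [RETRY]
9. LOAD T2 → mem=2 r[T2]=2 [LOAD]
10. CAS T2 → mem=3 r[T2]=2 [OK]
11. LOAD T2 → mem=3 r[T2]=3 [LOAD]
12. CAS T2 → mem=4 r[T2]=3 [OK]

T1 = (2, 0)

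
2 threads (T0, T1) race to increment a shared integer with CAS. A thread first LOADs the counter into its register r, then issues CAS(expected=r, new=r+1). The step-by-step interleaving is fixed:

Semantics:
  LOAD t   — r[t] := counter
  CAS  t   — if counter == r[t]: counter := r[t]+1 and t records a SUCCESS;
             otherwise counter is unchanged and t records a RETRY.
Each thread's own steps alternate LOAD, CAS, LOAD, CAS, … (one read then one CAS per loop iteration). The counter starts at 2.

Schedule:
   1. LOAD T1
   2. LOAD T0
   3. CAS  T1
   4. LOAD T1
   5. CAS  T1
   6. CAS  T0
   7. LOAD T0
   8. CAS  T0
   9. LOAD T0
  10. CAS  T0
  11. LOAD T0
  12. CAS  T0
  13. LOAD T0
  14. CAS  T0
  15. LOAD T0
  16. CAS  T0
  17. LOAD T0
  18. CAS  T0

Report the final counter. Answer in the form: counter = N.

1. LOAD T1 → mem=2 r[T1]=2 [LOAD]
2. LOAD T0 → mem=2 r[T0]=2 [LOAD]
3. CAS T1 → mem=3 r[T1]=2 [OK]
4. LOAD T1 → mem=3 r[T1]=3 [LOAD]
5. CAS T1 → mem=4 r[T1]=3 [OK]
6. CAS T0 → mem=4 r[T0]=2 [RETRY]
7. LOAD T0 → mem=4 r[T0]=4 [LOAD]
8. CAS T0 → mem=5 r[T0]=4 [OK]
9. LOAD T0 → mem=5 r[T0]=5 [LOAD]
10. CAS T0 → mem=6 r[T0]=5 [OK]
11. LOAD T0 → mem=6 r[T0]=6 [LOAD]
12. CAS T0 → mem=7 r[T0]=6 [OK]
13. LOAD T0 → mem=7 r[T0]=7 [LOAD]
14. CAS T0 → mem=8 r[T0]=7 [OK]
15. LOAD T0 → mem=8 r[T0]=8 [LOAD]
16. CAS T0 → mem=9 r[T0]=8 [OK]
17. LOAD T0 → mem=9 r[T0]=9 [LOAD]
18. CAS T0 → mem=10 r[T0]=9 [OK]

counter = 10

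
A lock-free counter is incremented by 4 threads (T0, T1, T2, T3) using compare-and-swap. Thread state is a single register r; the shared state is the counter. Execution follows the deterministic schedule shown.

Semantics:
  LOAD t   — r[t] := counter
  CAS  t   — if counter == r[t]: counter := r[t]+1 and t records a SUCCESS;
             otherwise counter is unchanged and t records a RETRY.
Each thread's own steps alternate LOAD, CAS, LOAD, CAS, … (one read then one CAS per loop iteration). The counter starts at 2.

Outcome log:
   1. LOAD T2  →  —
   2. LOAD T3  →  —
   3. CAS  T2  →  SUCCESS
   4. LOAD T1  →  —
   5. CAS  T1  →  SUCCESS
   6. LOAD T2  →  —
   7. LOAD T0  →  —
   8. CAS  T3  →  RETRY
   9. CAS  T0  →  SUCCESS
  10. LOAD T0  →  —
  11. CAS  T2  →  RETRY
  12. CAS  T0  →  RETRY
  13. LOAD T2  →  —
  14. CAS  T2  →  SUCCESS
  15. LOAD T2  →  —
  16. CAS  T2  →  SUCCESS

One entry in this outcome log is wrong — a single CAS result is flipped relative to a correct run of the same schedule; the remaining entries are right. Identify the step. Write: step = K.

step = 12

Reference trace:
[1] T2.load  rd  (counter 2, T2.r 2)
[2] T3.load  rd  (counter 2, T3.r 2)
[3] T2.cas  hit  (counter 3, T2.r 2)
[4] T1.load  rd  (counter 3, T1.r 3)
[5] T1.cas  hit  (counter 4, T1.r 3)
[6] T2.load  rd  (counter 4, T2.r 4)
[7] T0.load  rd  (counter 4, T0.r 4)
[8] T3.cas  miss  (counter 4, T3.r 2)
[9] T0.cas  hit  (counter 5, T0.r 4)
[10] T0.load  rd  (counter 5, T0.r 5)
[11] T2.cas  miss  (counter 5, T2.r 4)
[12] T0.cas  hit  (counter 6, T0.r 5)
[13] T2.load  rd  (counter 6, T2.r 6)
[14] T2.cas  hit  (counter 7, T2.r 6)
[15] T2.load  rd  (counter 7, T2.r 7)
[16] T2.cas  hit  (counter 8, T2.r 7)
Mismatch at 12.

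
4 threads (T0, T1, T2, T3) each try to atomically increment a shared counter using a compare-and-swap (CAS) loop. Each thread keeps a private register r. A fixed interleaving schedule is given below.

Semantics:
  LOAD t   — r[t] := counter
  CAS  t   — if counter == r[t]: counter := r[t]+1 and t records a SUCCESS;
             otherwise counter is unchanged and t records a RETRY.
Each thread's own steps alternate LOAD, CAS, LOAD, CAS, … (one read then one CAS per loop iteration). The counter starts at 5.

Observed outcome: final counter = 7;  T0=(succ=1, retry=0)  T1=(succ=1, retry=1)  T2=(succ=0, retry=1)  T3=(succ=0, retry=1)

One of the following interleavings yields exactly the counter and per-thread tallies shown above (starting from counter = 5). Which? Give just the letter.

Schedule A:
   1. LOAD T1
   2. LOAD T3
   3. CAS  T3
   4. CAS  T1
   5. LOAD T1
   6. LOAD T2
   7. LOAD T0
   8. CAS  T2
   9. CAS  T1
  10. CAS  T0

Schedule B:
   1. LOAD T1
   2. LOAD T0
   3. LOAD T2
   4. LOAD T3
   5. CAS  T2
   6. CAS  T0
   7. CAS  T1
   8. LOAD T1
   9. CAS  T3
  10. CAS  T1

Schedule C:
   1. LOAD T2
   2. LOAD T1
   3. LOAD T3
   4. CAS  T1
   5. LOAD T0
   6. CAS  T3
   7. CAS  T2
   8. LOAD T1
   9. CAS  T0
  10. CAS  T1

C

Simulating candidate C:
[1] T2.load  rd  (counter 5, T2.r 5)
[2] T1.load  rd  (counter 5, T1.r 5)
[3] T3.load  rd  (counter 5, T3.r 5)
[4] T1.cas  hit  (counter 6, T1.r 5)
[5] T0.load  rd  (counter 6, T0.r 6)
[6] T3.cas  miss  (counter 6, T3.r 5)
[7] T2.cas  miss  (counter 6, T2.r 5)
[8] T1.load  rd  (counter 6, T1.r 6)
[9] T0.cas  hit  (counter 7, T0.r 6)
[10] T1.cas  miss  (counter 7, T1.r 6)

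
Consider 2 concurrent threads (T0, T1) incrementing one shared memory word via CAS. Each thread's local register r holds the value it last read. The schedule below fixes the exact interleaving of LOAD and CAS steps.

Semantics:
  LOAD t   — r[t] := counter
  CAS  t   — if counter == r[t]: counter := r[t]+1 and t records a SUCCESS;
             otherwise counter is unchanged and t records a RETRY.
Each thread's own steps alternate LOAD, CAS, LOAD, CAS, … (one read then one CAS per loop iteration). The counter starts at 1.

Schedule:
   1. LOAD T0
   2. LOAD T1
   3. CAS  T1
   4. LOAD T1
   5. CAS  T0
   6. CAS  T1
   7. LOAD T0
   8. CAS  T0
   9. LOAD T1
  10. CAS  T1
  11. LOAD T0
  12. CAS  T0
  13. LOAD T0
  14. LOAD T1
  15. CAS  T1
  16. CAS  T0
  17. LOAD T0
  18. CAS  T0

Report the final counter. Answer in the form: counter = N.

counter = 8

#1 T0 reads 1
#2 T1 reads 1
#3 T1 CAS(1→2) writes; counter now 2
#4 T1 reads 2
#5 T0 CAS(1→2) fails; counter now 2
#6 T1 CAS(2→3) writes; counter now 3
#7 T0 reads 3
#8 T0 CAS(3→4) writes; counter now 4
#9 T1 reads 4
#10 T1 CAS(4→5) writes; counter now 5
#11 T0 reads 5
#12 T0 CAS(5→6) writes; counter now 6
#13 T0 reads 6
#14 T1 reads 6
#15 T1 CAS(6→7) writes; counter now 7
#16 T0 CAS(6→7) fails; counter now 7
#17 T0 reads 7
#18 T0 CAS(7→8) writes; counter now 8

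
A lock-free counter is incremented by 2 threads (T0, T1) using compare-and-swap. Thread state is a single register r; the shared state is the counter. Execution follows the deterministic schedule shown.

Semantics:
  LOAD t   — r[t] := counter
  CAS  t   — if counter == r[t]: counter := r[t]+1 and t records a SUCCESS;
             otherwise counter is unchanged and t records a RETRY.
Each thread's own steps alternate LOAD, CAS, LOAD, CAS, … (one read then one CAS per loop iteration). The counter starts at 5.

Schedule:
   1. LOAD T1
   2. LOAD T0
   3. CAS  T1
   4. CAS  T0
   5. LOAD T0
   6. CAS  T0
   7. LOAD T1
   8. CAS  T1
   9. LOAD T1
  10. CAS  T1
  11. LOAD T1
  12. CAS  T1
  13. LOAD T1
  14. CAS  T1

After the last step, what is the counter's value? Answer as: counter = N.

counter = 11

#1 T1 reads 5
#2 T0 reads 5
#3 T1 CAS(5→6) writes; counter now 6
#4 T0 CAS(5→6) fails; counter now 6
#5 T0 reads 6
#6 T0 CAS(6→7) writes; counter now 7
#7 T1 reads 7
#8 T1 CAS(7→8) writes; counter now 8
#9 T1 reads 8
#10 T1 CAS(8→9) writes; counter now 9
#11 T1 reads 9
#12 T1 CAS(9→10) writes; counter now 10
#13 T1 reads 10
#14 T1 CAS(10→11) writes; counter now 11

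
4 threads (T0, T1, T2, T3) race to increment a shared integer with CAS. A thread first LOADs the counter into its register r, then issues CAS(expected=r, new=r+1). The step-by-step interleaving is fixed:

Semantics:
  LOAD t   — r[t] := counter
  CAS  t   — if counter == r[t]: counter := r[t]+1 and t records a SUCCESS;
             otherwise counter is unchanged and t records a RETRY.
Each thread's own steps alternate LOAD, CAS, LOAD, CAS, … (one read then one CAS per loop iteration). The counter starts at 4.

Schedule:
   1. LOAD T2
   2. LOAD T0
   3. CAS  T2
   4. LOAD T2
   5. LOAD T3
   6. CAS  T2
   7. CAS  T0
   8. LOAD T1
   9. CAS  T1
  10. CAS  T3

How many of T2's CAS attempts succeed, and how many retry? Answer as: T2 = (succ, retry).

T2 = (2, 0)

#1 T2 reads 4
#2 T0 reads 4
#3 T2 CAS(4→5) writes; counter now 5
#4 T2 reads 5
#5 T3 reads 5
#6 T2 CAS(5→6) writes; counter now 6
#7 T0 CAS(4→5) fails; counter now 6
#8 T1 reads 6
#9 T1 CAS(6→7) writes; counter now 7
#10 T3 CAS(5→6) fails; counter now 7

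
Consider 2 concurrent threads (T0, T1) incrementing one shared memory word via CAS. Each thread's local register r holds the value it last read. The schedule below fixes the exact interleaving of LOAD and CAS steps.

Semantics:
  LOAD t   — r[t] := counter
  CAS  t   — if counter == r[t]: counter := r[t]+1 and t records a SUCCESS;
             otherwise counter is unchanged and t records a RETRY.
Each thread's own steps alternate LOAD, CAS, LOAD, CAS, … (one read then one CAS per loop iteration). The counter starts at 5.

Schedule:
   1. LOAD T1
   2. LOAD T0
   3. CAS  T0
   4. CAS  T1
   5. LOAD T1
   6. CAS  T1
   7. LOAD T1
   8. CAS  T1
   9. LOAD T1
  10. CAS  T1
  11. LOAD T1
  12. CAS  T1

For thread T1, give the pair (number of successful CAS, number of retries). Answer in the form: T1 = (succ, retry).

T1 = (4, 1)

   1) LOAD T1:  M=5  r_T1=5
   2) LOAD T0:  M=5  r_T0=5
   3) CAS  T0:  M=6  r_T0=5 ✓
   4) CAS  T1:  M=6  r_T1=5 ✗
   5) LOAD T1:  M=6  r_T1=6
   6) CAS  T1:  M=7  r_T1=6 ✓
   7) LOAD T1:  M=7  r_T1=7
   8) CAS  T1:  M=8  r_T1=7 ✓
   9) LOAD T1:  M=8  r_T1=8
  10) CAS  T1:  M=9  r_T1=8 ✓
  11) LOAD T1:  M=9  r_T1=9
  12) CAS  T1:  M=10  r_T1=9 ✓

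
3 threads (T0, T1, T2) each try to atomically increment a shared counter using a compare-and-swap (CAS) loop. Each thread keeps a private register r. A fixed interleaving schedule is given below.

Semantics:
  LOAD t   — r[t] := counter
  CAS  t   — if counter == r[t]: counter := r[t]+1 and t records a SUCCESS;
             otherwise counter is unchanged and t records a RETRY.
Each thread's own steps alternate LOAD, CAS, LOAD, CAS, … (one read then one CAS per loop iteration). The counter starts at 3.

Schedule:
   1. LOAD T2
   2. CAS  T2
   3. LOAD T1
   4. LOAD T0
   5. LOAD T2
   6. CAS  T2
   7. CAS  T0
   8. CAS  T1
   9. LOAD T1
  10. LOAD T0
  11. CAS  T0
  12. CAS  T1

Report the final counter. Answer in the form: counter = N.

counter = 6

1. LOAD T2 → mem=3 r[T2]=3 [LOAD]
2. CAS T2 → mem=4 r[T2]=3 [OK]
3. LOAD T1 → mem=4 r[T1]=4 [LOAD]
4. LOAD T0 → mem=4 r[T0]=4 [LOAD]
5. LOAD T2 → mem=4 r[T2]=4 [LOAD]
6. CAS T2 → mem=5 r[T2]=4 [OK]
7. CAS T0 → mem=5 r[T0]=4 [RETRY]
8. CAS T1 → mem=5 r[T1]=4 [RETRY]
9. LOAD T1 → mem=5 r[T1]=5 [LOAD]
10. LOAD T0 → mem=5 r[T0]=5 [LOAD]
11. CAS T0 → mem=6 r[T0]=5 [OK]
12. CAS T1 → mem=6 r[T1]=5 [RETRY]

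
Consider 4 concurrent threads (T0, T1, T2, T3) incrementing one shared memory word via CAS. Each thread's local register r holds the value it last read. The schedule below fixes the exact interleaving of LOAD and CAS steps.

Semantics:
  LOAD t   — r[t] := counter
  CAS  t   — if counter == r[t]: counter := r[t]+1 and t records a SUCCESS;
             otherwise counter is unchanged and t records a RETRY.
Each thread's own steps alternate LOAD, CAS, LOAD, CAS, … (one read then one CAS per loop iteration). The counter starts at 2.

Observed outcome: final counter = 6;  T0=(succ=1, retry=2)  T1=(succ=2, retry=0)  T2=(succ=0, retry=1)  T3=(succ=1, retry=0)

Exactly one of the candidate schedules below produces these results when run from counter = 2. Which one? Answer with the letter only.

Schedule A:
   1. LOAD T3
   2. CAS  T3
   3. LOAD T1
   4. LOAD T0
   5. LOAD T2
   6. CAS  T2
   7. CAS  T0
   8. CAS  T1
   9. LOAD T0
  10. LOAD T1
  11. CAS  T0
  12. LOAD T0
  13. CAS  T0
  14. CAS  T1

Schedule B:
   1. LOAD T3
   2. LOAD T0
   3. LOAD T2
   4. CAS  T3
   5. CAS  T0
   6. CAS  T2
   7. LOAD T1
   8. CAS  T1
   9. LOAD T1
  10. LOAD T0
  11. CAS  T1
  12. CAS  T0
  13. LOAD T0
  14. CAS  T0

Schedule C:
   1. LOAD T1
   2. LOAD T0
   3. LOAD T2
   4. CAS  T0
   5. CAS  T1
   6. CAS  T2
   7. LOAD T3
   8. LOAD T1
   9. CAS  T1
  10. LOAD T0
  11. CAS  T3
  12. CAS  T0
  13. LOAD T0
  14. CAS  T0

B

Tracing schedule B:
#1 T3 reads 2
#2 T0 reads 2
#3 T2 reads 2
#4 T3 CAS(2→3) writes; counter now 3
#5 T0 CAS(2→3) fails; counter now 3
#6 T2 CAS(2→3) fails; counter now 3
#7 T1 reads 3
#8 T1 CAS(3→4) writes; counter now 4
#9 T1 reads 4
#10 T0 reads 4
#11 T1 CAS(4→5) writes; counter now 5
#12 T0 CAS(4→5) fails; counter now 5
#13 T0 reads 5
#14 T0 CAS(5→6) writes; counter now 6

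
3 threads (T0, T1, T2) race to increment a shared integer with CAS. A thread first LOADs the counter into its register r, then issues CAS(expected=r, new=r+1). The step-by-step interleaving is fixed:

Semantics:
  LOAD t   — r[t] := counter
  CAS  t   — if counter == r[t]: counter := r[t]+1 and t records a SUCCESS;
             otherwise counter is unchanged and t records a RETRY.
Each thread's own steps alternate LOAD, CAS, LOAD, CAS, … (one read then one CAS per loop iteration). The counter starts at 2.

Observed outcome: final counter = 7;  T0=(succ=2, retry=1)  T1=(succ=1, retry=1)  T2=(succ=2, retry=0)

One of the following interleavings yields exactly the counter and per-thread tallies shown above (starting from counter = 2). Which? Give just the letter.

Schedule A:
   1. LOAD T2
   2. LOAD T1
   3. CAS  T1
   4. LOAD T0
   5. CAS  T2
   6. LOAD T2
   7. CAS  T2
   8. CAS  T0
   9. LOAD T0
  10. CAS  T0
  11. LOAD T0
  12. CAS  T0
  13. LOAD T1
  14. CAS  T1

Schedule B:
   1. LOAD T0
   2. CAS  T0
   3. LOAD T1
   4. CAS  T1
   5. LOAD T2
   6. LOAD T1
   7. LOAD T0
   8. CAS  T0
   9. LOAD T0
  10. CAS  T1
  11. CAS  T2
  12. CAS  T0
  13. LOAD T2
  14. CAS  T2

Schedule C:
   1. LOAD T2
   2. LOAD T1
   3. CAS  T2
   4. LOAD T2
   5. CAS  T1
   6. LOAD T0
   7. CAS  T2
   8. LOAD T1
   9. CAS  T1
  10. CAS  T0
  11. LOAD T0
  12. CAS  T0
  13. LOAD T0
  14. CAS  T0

C

Run C:
[1] T2.load  rd  (counter 2, T2.r 2)
[2] T1.load  rd  (counter 2, T1.r 2)
[3] T2.cas  hit  (counter 3, T2.r 2)
[4] T2.load  rd  (counter 3, T2.r 3)
[5] T1.cas  miss  (counter 3, T1.r 2)
[6] T0.load  rd  (counter 3, T0.r 3)
[7] T2.cas  hit  (counter 4, T2.r 3)
[8] T1.load  rd  (counter 4, T1.r 4)
[9] T1.cas  hit  (counter 5, T1.r 4)
[10] T0.cas  miss  (counter 5, T0.r 3)
[11] T0.load  rd  (counter 5, T0.r 5)
[12] T0.cas  hit  (counter 6, T0.r 5)
[13] T0.load  rd  (counter 6, T0.r 6)
[14] T0.cas  hit  (counter 7, T0.r 6)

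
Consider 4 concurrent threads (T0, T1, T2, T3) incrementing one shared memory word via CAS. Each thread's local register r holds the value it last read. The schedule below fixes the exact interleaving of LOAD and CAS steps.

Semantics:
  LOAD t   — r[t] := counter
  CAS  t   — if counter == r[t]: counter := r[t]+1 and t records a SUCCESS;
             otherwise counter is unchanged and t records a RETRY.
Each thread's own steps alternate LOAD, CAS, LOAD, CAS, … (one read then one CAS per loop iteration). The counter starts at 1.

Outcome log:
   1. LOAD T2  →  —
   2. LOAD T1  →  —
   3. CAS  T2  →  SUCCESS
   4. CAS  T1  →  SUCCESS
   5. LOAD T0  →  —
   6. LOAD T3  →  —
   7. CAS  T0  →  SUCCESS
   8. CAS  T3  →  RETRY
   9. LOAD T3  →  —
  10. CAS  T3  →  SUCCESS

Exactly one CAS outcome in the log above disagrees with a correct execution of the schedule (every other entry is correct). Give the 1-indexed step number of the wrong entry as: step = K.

step = 4

Re-executing:
step 1: T2 LOAD ⇒ load; ctr=1 reg=1
step 2: T1 LOAD ⇒ load; ctr=1 reg=1
step 3: T2 CAS ⇒ ok; ctr=2 reg=1
step 4: T1 CAS ⇒ retry; ctr=2 reg=1
step 5: T0 LOAD ⇒ load; ctr=2 reg=2
step 6: T3 LOAD ⇒ load; ctr=2 reg=2
step 7: T0 CAS ⇒ ok; ctr=3 reg=2
step 8: T3 CAS ⇒ retry; ctr=3 reg=2
step 9: T3 LOAD ⇒ load; ctr=3 reg=3
step 10: T3 CAS ⇒ ok; ctr=4 reg=3
Log disagrees first at step 4.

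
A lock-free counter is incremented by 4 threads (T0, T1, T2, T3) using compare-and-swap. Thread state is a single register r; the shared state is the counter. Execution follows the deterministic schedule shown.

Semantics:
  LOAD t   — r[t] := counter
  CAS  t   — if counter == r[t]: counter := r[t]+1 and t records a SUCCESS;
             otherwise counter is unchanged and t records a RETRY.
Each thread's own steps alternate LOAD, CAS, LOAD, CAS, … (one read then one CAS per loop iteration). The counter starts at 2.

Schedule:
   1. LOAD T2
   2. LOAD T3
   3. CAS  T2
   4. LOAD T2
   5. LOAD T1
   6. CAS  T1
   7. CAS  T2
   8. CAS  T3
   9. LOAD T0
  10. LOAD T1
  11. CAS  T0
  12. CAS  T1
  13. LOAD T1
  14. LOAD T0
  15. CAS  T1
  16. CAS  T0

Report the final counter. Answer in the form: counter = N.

counter = 6

1. LOAD T2 → mem=2 r[T2]=2 [LOAD]
2. LOAD T3 → mem=2 r[T3]=2 [LOAD]
3. CAS T2 → mem=3 r[T2]=2 [OK]
4. LOAD T2 → mem=3 r[T2]=3 [LOAD]
5. LOAD T1 → mem=3 r[T1]=3 [LOAD]
6. CAS T1 → mem=4 r[T1]=3 [OK]
7. CAS T2 → mem=4 r[T2]=3 [RETRY]
8. CAS T3 → mem=4 r[T3]=2 [RETRY]
9. LOAD T0 → mem=4 r[T0]=4 [LOAD]
10. LOAD T1 → mem=4 r[T1]=4 [LOAD]
11. CAS T0 → mem=5 r[T0]=4 [OK]
12. CAS T1 → mem=5 r[T1]=4 [RETRY]
13. LOAD T1 → mem=5 r[T1]=5 [LOAD]
14. LOAD T0 → mem=5 r[T0]=5 [LOAD]
15. CAS T1 → mem=6 r[T1]=5 [OK]
16. CAS T0 → mem=6 r[T0]=5 [RETRY]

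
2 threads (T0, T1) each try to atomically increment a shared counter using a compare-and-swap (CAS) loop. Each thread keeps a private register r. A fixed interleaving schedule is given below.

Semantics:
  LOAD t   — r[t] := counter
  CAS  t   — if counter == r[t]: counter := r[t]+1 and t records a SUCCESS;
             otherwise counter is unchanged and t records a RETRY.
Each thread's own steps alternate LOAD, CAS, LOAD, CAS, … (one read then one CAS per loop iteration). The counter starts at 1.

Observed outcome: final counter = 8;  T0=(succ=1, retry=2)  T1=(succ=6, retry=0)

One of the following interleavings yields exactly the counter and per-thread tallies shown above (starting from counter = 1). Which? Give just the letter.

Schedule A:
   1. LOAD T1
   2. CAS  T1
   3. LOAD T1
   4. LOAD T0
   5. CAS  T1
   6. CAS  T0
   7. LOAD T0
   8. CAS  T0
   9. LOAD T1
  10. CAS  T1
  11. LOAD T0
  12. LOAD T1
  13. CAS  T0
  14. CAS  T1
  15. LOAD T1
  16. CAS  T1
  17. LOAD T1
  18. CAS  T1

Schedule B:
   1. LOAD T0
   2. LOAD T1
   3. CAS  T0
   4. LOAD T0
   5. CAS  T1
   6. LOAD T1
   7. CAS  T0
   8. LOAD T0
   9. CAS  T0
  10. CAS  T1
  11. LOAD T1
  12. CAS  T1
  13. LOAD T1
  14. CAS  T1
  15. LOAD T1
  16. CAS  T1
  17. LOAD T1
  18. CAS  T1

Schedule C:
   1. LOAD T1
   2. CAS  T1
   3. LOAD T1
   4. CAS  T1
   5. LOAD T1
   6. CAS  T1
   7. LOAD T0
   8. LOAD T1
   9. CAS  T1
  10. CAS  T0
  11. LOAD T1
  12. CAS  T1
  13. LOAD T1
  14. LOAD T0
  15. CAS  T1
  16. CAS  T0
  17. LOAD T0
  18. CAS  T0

C

Simulating candidate C:
1. LOAD T1 → mem=1 r[T1]=1 [LOAD]
2. CAS T1 → mem=2 r[T1]=1 [OK]
3. LOAD T1 → mem=2 r[T1]=2 [LOAD]
4. CAS T1 → mem=3 r[T1]=2 [OK]
5. LOAD T1 → mem=3 r[T1]=3 [LOAD]
6. CAS T1 → mem=4 r[T1]=3 [OK]
7. LOAD T0 → mem=4 r[T0]=4 [LOAD]
8. LOAD T1 → mem=4 r[T1]=4 [LOAD]
9. CAS T1 → mem=5 r[T1]=4 [OK]
10. CAS T0 → mem=5 r[T0]=4 [RETRY]
11. LOAD T1 → mem=5 r[T1]=5 [LOAD]
12. CAS T1 → mem=6 r[T1]=5 [OK]
13. LOAD T1 → mem=6 r[T1]=6 [LOAD]
14. LOAD T0 → mem=6 r[T0]=6 [LOAD]
15. CAS T1 → mem=7 r[T1]=6 [OK]
16. CAS T0 → mem=7 r[T0]=6 [RETRY]
17. LOAD T0 → mem=7 r[T0]=7 [LOAD]
18. CAS T0 → mem=8 r[T0]=7 [OK]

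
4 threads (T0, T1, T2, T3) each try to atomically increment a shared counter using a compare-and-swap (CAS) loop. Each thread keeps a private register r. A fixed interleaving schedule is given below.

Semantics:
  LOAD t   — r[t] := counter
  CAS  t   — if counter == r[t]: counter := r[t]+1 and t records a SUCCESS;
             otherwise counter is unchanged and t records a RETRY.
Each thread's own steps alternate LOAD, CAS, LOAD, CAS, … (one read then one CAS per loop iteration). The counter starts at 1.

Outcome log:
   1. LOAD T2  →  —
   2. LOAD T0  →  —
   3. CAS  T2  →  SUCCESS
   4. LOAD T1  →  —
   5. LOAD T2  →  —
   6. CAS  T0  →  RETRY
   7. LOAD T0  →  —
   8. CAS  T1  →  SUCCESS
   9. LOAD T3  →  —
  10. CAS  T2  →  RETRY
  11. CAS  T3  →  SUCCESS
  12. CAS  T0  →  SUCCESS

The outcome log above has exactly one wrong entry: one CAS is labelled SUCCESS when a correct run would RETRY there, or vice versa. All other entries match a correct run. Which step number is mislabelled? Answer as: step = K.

Re-executing:
   1) LOAD T2:  M=1  r_T2=1
   2) LOAD T0:  M=1  r_T0=1
   3) CAS  T2:  M=2  r_T2=1 ✓
   4) LOAD T1:  M=2  r_T1=2
   5) LOAD T2:  M=2  r_T2=2
   6) CAS  T0:  M=2  r_T0=1 ✗
   7) LOAD T0:  M=2  r_T0=2
   8) CAS  T1:  M=3  r_T1=2 ✓
   9) LOAD T3:  M=3  r_T3=3
  10) CAS  T2:  M=3  r_T2=2 ✗
  11) CAS  T3:  M=4  r_T3=3 ✓
  12) CAS  T0:  M=4  r_T0=2 ✗
Log disagrees first at step 12.

step = 12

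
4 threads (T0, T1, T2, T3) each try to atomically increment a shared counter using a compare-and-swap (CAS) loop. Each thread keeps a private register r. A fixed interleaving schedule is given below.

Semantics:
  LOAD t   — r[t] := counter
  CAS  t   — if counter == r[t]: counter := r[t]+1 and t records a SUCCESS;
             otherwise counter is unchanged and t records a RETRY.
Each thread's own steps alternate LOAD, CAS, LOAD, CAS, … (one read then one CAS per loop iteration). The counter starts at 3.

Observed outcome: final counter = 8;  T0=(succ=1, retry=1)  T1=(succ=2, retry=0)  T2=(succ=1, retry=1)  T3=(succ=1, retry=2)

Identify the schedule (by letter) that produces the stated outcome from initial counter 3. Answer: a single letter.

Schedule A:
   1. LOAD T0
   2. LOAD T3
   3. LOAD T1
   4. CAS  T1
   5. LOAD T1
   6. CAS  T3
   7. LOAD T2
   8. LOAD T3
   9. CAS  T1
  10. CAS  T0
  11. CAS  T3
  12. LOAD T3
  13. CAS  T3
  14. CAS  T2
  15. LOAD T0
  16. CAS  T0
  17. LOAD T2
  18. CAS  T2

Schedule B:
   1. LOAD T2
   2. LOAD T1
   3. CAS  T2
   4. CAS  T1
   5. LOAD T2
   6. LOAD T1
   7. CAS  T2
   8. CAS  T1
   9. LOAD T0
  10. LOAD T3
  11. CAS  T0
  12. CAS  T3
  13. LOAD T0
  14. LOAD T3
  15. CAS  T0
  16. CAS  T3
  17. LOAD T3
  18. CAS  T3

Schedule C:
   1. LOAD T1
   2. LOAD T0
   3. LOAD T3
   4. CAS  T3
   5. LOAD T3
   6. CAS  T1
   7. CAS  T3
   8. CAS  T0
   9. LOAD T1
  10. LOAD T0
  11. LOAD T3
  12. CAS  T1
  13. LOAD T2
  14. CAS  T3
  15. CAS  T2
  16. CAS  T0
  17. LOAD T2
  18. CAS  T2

A

Tracing schedule A:
   1) LOAD T0:  M=3  r_T0=3
   2) LOAD T3:  M=3  r_T3=3
   3) LOAD T1:  M=3  r_T1=3
   4) CAS  T1:  M=4  r_T1=3 ✓
   5) LOAD T1:  M=4  r_T1=4
   6) CAS  T3:  M=4  r_T3=3 ✗
   7) LOAD T2:  M=4  r_T2=4
   8) LOAD T3:  M=4  r_T3=4
   9) CAS  T1:  M=5  r_T1=4 ✓
  10) CAS  T0:  M=5  r_T0=3 ✗
  11) CAS  T3:  M=5  r_T3=4 ✗
  12) LOAD T3:  M=5  r_T3=5
  13) CAS  T3:  M=6  r_T3=5 ✓
  14) CAS  T2:  M=6  r_T2=4 ✗
  15) LOAD T0:  M=6  r_T0=6
  16) CAS  T0:  M=7  r_T0=6 ✓
  17) LOAD T2:  M=7  r_T2=7
  18) CAS  T2:  M=8  r_T2=7 ✓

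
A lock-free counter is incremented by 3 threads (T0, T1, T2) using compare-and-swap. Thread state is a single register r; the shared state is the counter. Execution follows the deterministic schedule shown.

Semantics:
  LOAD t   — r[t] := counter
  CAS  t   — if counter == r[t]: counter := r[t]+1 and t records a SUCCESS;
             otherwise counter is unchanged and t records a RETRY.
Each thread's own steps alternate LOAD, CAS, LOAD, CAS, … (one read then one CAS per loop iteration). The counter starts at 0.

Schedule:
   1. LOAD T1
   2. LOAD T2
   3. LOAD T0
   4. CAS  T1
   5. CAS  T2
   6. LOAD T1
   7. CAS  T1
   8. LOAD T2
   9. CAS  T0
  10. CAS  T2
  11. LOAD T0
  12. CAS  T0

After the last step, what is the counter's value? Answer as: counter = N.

T1 LOAD — after: cnt=0, r=0 — load
T2 LOAD — after: cnt=0, r=0 — load
T0 LOAD — after: cnt=0, r=0 — load
T1 CAS — after: cnt=1, r=0 — ok
T2 CAS — after: cnt=1, r=0 — retry
T1 LOAD — after: cnt=1, r=1 — load
T1 CAS — after: cnt=2, r=1 — ok
T2 LOAD — after: cnt=2, r=2 — load
T0 CAS — after: cnt=2, r=0 — retry
T2 CAS — after: cnt=3, r=2 — ok
T0 LOAD — after: cnt=3, r=3 — load
T0 CAS — after: cnt=4, r=3 — ok

counter = 4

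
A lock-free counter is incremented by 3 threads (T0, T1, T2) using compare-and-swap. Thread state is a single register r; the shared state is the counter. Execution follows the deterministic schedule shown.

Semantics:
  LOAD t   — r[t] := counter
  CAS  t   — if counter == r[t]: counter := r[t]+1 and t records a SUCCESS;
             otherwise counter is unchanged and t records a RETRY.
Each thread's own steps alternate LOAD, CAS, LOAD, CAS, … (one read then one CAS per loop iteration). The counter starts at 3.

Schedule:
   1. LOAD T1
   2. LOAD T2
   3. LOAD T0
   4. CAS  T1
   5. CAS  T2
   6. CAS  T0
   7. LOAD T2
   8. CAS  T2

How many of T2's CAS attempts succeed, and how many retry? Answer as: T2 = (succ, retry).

T2 = (1, 1)

1. LOAD T1 → mem=3 r[T1]=3 [LOAD]
2. LOAD T2 → mem=3 r[T2]=3 [LOAD]
3. LOAD T0 → mem=3 r[T0]=3 [LOAD]
4. CAS T1 → mem=4 r[T1]=3 [OK]
5. CAS T2 → mem=4 r[T2]=3 [RETRY]
6. CAS T0 → mem=4 r[T0]=3 [RETRY]
7. LOAD T2 → mem=4 r[T2]=4 [LOAD]
8. CAS T2 → mem=5 r[T2]=4 [OK]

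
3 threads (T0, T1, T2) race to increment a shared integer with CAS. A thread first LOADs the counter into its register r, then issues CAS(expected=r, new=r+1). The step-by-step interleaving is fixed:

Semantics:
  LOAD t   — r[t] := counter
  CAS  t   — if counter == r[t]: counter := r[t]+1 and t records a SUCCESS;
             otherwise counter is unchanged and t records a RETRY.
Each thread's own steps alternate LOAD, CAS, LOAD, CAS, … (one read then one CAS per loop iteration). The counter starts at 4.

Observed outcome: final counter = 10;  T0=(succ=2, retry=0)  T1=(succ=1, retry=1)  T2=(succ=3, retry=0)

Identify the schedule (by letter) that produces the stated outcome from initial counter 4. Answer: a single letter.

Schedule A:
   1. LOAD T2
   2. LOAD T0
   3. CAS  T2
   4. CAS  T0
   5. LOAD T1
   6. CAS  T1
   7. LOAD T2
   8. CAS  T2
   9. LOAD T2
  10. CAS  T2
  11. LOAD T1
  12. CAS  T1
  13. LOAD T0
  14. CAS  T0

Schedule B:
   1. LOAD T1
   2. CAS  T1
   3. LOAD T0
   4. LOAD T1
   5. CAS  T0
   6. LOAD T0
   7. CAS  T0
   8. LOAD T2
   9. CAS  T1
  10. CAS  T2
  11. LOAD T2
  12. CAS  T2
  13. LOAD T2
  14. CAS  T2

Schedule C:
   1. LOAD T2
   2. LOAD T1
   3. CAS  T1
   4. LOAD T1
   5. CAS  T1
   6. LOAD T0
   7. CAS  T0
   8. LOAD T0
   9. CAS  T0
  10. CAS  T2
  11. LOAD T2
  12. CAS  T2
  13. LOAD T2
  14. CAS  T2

B

Run B:
   1) LOAD T1:  M=4  r_T1=4
   2) CAS  T1:  M=5  r_T1=4 ✓
   3) LOAD T0:  M=5  r_T0=5
   4) LOAD T1:  M=5  r_T1=5
   5) CAS  T0:  M=6  r_T0=5 ✓
   6) LOAD T0:  M=6  r_T0=6
   7) CAS  T0:  M=7  r_T0=6 ✓
   8) LOAD T2:  M=7  r_T2=7
   9) CAS  T1:  M=7  r_T1=5 ✗
  10) CAS  T2:  M=8  r_T2=7 ✓
  11) LOAD T2:  M=8  r_T2=8
  12) CAS  T2:  M=9  r_T2=8 ✓
  13) LOAD T2:  M=9  r_T2=9
  14) CAS  T2:  M=10  r_T2=9 ✓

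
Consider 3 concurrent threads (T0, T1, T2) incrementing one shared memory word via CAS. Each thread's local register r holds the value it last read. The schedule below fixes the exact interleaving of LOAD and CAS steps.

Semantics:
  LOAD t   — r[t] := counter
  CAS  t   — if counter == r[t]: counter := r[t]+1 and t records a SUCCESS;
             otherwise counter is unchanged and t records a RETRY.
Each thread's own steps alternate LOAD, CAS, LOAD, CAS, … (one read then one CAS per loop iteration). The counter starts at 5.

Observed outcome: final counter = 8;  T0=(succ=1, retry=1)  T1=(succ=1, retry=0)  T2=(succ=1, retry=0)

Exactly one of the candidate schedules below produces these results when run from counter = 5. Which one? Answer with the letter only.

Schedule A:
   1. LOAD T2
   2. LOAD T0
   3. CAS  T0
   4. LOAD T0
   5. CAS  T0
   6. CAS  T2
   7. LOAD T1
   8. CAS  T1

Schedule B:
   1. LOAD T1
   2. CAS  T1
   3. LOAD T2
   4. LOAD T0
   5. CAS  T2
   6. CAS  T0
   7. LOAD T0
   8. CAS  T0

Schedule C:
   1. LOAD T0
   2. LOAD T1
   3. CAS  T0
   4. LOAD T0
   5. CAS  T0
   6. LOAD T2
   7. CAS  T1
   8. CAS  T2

B

Run B:
[1] T1.load  rd  (counter 5, T1.r 5)
[2] T1.cas  hit  (counter 6, T1.r 5)
[3] T2.load  rd  (counter 6, T2.r 6)
[4] T0.load  rd  (counter 6, T0.r 6)
[5] T2.cas  hit  (counter 7, T2.r 6)
[6] T0.cas  miss  (counter 7, T0.r 6)
[7] T0.load  rd  (counter 7, T0.r 7)
[8] T0.cas  hit  (counter 8, T0.r 7)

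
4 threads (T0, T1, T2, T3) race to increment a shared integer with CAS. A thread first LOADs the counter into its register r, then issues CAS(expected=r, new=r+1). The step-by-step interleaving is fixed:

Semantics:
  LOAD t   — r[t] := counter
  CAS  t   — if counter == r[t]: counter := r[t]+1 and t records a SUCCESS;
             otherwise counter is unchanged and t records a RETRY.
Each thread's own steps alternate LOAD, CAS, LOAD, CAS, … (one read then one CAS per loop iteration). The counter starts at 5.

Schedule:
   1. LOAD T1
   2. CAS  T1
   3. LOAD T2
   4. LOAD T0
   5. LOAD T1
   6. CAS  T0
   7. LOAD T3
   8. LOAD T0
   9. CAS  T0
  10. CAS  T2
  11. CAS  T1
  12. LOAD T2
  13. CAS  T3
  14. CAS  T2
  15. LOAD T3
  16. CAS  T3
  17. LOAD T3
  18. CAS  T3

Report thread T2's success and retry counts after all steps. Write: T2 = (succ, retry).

[1] T1.load  rd  (counter 5, T1.r 5)
[2] T1.cas  hit  (counter 6, T1.r 5)
[3] T2.load  rd  (counter 6, T2.r 6)
[4] T0.load  rd  (counter 6, T0.r 6)
[5] T1.load  rd  (counter 6, T1.r 6)
[6] T0.cas  hit  (counter 7, T0.r 6)
[7] T3.load  rd  (counter 7, T3.r 7)
[8] T0.load  rd  (counter 7, T0.r 7)
[9] T0.cas  hit  (counter 8, T0.r 7)
[10] T2.cas  miss  (counter 8, T2.r 6)
[11] T1.cas  miss  (counter 8, T1.r 6)
[12] T2.load  rd  (counter 8, T2.r 8)
[13] T3.cas  miss  (counter 8, T3.r 7)
[14] T2.cas  hit  (counter 9, T2.r 8)
[15] T3.load  rd  (counter 9, T3.r 9)
[16] T3.cas  hit  (counter 10, T3.r 9)
[17] T3.load  rd  (counter 10, T3.r 10)
[18] T3.cas  hit  (counter 11, T3.r 10)

T2 = (1, 1)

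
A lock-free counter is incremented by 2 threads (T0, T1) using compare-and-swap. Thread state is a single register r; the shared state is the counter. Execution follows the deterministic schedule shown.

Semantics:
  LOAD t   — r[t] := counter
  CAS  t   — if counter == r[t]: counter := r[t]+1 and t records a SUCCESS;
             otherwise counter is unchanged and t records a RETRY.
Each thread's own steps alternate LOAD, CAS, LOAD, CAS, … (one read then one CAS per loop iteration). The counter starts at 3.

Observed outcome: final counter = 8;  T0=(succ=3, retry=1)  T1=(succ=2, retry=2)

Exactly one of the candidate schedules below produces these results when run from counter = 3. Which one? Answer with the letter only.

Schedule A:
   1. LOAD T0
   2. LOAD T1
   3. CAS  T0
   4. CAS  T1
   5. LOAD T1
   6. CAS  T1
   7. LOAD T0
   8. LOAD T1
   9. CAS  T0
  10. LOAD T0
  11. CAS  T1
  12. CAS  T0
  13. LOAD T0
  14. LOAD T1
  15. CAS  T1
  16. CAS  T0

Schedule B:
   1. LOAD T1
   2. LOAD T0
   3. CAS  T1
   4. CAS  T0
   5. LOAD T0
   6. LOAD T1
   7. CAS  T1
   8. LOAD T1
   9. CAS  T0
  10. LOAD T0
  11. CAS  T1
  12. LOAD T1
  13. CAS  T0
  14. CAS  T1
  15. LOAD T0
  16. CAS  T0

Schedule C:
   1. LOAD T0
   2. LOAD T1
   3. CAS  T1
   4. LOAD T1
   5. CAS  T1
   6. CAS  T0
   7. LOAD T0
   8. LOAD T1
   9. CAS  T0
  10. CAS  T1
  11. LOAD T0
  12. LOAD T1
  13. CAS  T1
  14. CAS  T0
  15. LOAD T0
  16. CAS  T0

A

Run A:
T0 LOAD — after: cnt=3, r=3 — load
T1 LOAD — after: cnt=3, r=3 — load
T0 CAS — after: cnt=4, r=3 — ok
T1 CAS — after: cnt=4, r=3 — retry
T1 LOAD — after: cnt=4, r=4 — load
T1 CAS — after: cnt=5, r=4 — ok
T0 LOAD — after: cnt=5, r=5 — load
T1 LOAD — after: cnt=5, r=5 — load
T0 CAS — after: cnt=6, r=5 — ok
T0 LOAD — after: cnt=6, r=6 — load
T1 CAS — after: cnt=6, r=5 — retry
T0 CAS — after: cnt=7, r=6 — ok
T0 LOAD — after: cnt=7, r=7 — load
T1 LOAD — after: cnt=7, r=7 — load
T1 CAS — after: cnt=8, r=7 — ok
T0 CAS — after: cnt=8, r=7 — retry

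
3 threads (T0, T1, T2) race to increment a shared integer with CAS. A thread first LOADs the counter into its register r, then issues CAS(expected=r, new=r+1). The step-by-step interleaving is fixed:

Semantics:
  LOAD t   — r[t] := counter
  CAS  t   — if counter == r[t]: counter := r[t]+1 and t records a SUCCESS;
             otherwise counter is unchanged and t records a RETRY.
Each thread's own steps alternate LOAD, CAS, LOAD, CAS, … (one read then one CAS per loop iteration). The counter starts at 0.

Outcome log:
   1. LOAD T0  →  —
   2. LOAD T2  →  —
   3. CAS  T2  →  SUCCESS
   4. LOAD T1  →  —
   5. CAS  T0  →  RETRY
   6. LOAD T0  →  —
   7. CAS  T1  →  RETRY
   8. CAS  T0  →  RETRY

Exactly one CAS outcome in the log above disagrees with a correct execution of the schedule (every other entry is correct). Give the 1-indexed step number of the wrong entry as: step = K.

step = 7

Correct run:
1. LOAD T0 → mem=0 r[T0]=0 [LOAD]
2. LOAD T2 → mem=0 r[T2]=0 [LOAD]
3. CAS T2 → mem=1 r[T2]=0 [OK]
4. LOAD T1 → mem=1 r[T1]=1 [LOAD]
5. CAS T0 → mem=1 r[T0]=0 [RETRY]
6. LOAD T0 → mem=1 r[T0]=1 [LOAD]
7. CAS T1 → mem=2 r[T1]=1 [OK]
8. CAS T0 → mem=2 r[T0]=1 [RETRY]
Mismatch at 7.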